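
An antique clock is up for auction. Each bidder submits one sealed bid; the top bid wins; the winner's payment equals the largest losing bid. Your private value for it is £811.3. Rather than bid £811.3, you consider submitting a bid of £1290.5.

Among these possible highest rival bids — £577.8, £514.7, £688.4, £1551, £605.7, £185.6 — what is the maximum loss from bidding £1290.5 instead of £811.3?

£577.8: same outcome either way → loss £0.
£514.7: same outcome either way → loss £0.
£688.4: same outcome either way → loss £0.
£1551: same outcome either way → loss £0.
£605.7: same outcome either way → loss £0.
£185.6: same outcome either way → loss £0.
Maximum loss: £0.

£0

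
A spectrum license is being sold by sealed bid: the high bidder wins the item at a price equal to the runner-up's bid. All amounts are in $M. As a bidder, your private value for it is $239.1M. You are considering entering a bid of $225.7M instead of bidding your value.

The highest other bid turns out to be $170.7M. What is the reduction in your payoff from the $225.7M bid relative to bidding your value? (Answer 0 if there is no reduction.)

$0M

Bidding your value $239.1M: you win (since $239.1M > $170.7M) and pay $170.7M. Payoff $68.4M.
Bidding $225.7M: you win and pay $170.7M. Payoff $239.1M − $170.7M = $68.4M.
Difference = $68.4M − $68.4M = $0M; both bids lead to the same outcome because the competing bid is below both your value and your alternative bid.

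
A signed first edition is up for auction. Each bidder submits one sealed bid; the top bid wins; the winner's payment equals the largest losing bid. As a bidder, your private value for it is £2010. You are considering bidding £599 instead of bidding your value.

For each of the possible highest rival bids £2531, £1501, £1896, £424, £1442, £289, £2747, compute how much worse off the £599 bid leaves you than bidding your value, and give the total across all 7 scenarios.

The deviation costs you only when the competing bid falls strictly between £599 and £2010; elsewhere both bids give the same outcome.
£2531: outcomes coincide → loss £0.
£1501: truthful payoff £509, deviation payoff £0 → loss £509.
£1896: truthful payoff £114, deviation payoff £0 → loss £114.
£424: outcomes coincide → loss £0.
£1442: truthful payoff £568, deviation payoff £0 → loss £568.
£289: outcomes coincide → loss £0.
£2747: outcomes coincide → loss £0.
Total loss = £509 + £114 + £568 = £1191.
Because the price is fixed by the runner-up's bid, deviating from your value can only change a good outcome into a bad one — never the reverse.

£1191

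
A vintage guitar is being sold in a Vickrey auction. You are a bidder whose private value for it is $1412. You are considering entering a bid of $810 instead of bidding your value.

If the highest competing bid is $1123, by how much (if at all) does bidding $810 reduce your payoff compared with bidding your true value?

$289

Bidding your value $1412: you win (since $1412 > $1123) and pay $1123. Payoff $289.
Bidding $810: you lose. Payoff $0.
The competing bid $1123 lies between your shaded bid and your value, so underbidding forfeits an item you could have won at a profitable price.
Loss from deviating = $289 − ($0) = $289.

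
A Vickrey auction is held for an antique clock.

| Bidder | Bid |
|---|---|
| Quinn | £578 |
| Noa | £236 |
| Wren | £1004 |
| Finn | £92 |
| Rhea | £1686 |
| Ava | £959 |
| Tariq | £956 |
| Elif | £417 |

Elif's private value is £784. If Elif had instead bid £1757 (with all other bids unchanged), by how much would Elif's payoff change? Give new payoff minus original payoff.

−£902

The highest bid among the other bidders is £1686; Elif's bid doesn't change that.
Original bid £417: Elif is not highest (top rival bid is £1686); payoff £0.
Alternative bid £1757: Elif is highest, pays the top rival bid £1686; payoff £784 − £1686 = −£902.
Change in payoff = −£902 − (£0) = −£902.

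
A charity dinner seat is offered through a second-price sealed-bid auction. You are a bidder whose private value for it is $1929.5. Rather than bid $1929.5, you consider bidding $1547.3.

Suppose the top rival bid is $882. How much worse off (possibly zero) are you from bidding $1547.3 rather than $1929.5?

Bidding your value $1929.5: you win (since $1929.5 > $882) and pay $882. Payoff $1047.5.
Bidding $1547.3: you win and pay $882. Payoff $1929.5 − $882 = $1047.5.
Difference = $1047.5 − $1047.5 = $0; both bids lead to the same outcome because the competing bid is below both your value and your alternative bid.
Truthful bidding weakly dominates here: raising your bid can only win items priced above your value, and lowering it can only forfeit items priced below.

$0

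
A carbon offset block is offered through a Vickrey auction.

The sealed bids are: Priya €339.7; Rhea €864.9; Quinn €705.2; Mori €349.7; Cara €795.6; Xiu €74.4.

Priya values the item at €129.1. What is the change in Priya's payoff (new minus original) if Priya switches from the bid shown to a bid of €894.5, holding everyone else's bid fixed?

−€735.8

The highest bid among the other bidders is €864.9; Priya's bid doesn't change that.
Original bid €339.7: Priya is not highest (top rival bid is €864.9); payoff €0.
Alternative bid €894.5: Priya is highest, pays the top rival bid €864.9; payoff €129.1 − €864.9 = −€735.8.
Change in payoff = −€735.8 − (€0) = −€735.8.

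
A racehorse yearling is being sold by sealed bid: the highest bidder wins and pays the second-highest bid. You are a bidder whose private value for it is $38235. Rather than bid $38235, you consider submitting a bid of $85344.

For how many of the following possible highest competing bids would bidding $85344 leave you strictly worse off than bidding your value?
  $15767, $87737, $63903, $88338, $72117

The deviation hurts exactly when the highest competing bid lies strictly between $38235 and $85344 — overbidding then wins at a price above your value.
$15767: below both → same outcome either way.
$87737: above both → same outcome either way.
$63903: inside the interval → strictly worse (loss $25668).
$88338: above both → same outcome either way.
$72117: inside the interval → strictly worse (loss $33882).
Count: 2.

2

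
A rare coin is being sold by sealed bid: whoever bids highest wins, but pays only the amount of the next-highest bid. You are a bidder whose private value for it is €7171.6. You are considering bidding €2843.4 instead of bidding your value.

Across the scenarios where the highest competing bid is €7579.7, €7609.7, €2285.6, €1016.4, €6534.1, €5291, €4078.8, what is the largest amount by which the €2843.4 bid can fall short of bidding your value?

€3092.8

€7579.7: same outcome either way → loss €0.
€7609.7: same outcome either way → loss €0.
€2285.6: same outcome either way → loss €0.
€1016.4: same outcome either way → loss €0.
€6534.1: truthful gives €637.5, deviation gives €0 → loss €637.5.
€5291: truthful gives €1880.6, deviation gives €0 → loss €1880.6.
€4078.8: truthful gives €3092.8, deviation gives €0 → loss €3092.8.
Maximum loss: €3092.8.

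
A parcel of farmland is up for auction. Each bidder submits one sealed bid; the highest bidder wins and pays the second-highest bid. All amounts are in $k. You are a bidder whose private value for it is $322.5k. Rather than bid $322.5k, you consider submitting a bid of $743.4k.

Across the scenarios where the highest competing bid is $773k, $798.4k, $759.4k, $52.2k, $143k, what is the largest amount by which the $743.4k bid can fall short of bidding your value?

$773k: same outcome either way → loss $0k.
$798.4k: same outcome either way → loss $0k.
$759.4k: same outcome either way → loss $0k.
$52.2k: same outcome either way → loss $0k.
$143k: same outcome either way → loss $0k.
Maximum loss: $0k.

$0k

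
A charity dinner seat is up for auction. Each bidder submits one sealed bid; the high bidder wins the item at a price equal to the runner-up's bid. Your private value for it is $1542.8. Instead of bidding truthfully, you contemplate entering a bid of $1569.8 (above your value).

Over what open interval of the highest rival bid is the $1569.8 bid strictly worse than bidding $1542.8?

($1542.8, $1569.8)

If the competing bid is below $1542.8, both bids win at the same price — no difference.
If it is above $1569.8, both bids lose — no difference.
If it lies strictly between $1542.8 and $1569.8, bidding your value loses (payoff 0) while bidding $1569.8 wins at a price above your value (payoff negative).
So the deviation strictly hurts on the open interval ($1542.8, $1569.8).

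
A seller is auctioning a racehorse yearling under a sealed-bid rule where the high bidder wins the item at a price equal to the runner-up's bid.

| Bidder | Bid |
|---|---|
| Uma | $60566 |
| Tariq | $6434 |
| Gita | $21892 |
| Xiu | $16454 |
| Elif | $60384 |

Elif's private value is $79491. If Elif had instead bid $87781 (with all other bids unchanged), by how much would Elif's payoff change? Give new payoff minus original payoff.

The highest bid among the other bidders is $60566; Elif's bid doesn't change that.
Original bid $60384: Elif is not highest (top rival bid is $60566); payoff $0.
Alternative bid $87781: Elif is highest, pays the top rival bid $60566; payoff $79491 − $60566 = $18925.
Change in payoff = $18925 − ($0) = $18925.

$18925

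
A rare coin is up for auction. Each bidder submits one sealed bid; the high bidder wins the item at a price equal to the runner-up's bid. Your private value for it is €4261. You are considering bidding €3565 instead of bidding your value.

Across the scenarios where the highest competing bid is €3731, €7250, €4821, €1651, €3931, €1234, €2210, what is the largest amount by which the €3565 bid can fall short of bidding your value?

€530

€3731: truthful gives €530, deviation gives €0 → loss €530.
€7250: same outcome either way → loss €0.
€4821: same outcome either way → loss €0.
€1651: same outcome either way → loss €0.
€3931: truthful gives €330, deviation gives €0 → loss €330.
€1234: same outcome either way → loss €0.
€2210: same outcome either way → loss €0.
Maximum loss: €530.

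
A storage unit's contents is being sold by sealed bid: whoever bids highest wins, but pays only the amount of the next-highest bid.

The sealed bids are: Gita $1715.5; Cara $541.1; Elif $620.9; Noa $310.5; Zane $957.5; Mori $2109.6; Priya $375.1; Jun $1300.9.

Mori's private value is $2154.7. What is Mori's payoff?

$439.2

Highest bid: Mori at $2109.6, so Mori wins.
Second-highest bid: Gita at $1715.5 — that is the price the winner pays.
Mori's payoff = value − price = $2154.7 − $1715.5 = $439.2.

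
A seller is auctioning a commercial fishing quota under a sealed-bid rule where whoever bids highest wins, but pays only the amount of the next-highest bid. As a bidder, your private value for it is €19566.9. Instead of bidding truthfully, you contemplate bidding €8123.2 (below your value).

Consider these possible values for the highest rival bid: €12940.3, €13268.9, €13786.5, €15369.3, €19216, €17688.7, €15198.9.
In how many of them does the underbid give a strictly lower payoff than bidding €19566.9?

7

The deviation hurts exactly when the highest competing bid lies strictly between €8123.2 and €19566.9 — underbidding then forfeits a profitable win.
€12940.3: inside the interval → strictly worse (loss €6626.6).
€13268.9: inside the interval → strictly worse (loss €6298).
€13786.5: inside the interval → strictly worse (loss €5780.4).
€15369.3: inside the interval → strictly worse (loss €4197.6).
€19216: inside the interval → strictly worse (loss €350.9).
€17688.7: inside the interval → strictly worse (loss €1878.2).
€15198.9: inside the interval → strictly worse (loss €4368).
Count: 7.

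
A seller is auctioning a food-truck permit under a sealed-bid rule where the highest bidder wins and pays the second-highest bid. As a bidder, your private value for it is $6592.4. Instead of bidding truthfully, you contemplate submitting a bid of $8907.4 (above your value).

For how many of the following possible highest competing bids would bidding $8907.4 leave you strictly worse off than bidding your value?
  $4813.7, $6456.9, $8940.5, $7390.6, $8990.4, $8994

The deviation hurts exactly when the highest competing bid lies strictly between $6592.4 and $8907.4 — overbidding then wins at a price above your value.
$4813.7: below both → same outcome either way.
$6456.9: below both → same outcome either way.
$8940.5: above both → same outcome either way.
$7390.6: inside the interval → strictly worse (loss $798.2).
$8990.4: above both → same outcome either way.
$8994: above both → same outcome either way.
Count: 1.

1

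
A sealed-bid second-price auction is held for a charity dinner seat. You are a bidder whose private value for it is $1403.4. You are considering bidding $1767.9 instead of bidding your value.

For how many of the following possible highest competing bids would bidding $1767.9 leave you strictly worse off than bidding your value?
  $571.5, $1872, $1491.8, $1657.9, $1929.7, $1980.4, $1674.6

The deviation hurts exactly when the highest competing bid lies strictly between $1403.4 and $1767.9 — overbidding then wins at a price above your value.
$571.5: below both → same outcome either way.
$1872: above both → same outcome either way.
$1491.8: inside the interval → strictly worse (loss $88.4).
$1657.9: inside the interval → strictly worse (loss $254.5).
$1929.7: above both → same outcome either way.
$1980.4: above both → same outcome either way.
$1674.6: inside the interval → strictly worse (loss $271.2).
Count: 3.

3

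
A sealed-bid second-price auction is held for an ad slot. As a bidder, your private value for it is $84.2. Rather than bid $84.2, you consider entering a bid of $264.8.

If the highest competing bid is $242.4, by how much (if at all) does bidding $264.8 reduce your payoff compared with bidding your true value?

Bidding your value $84.2: you lose (since $84.2 < $242.4). Payoff $0.
Bidding $264.8: you win and pay $242.4. Payoff $84.2 − $242.4 = −$158.2.
The competing bid $242.4 lies between your value and your inflated bid, so overbidding wins an item priced above your value.
Loss from deviating = $0 − (−$158.2) = $158.2.
In a second-price auction your bid sets only whether you win, not what you pay, so bidding your true value is weakly dominant.

$158.2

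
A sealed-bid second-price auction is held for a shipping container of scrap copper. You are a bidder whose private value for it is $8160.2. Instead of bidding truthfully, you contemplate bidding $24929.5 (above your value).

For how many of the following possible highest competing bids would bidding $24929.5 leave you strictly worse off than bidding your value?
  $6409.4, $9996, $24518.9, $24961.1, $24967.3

2

The deviation hurts exactly when the highest competing bid lies strictly between $8160.2 and $24929.5 — overbidding then wins at a price above your value.
$6409.4: below both → same outcome either way.
$9996: inside the interval → strictly worse (loss $1835.8).
$24518.9: inside the interval → strictly worse (loss $16358.7).
$24961.1: above both → same outcome either way.
$24967.3: above both → same outcome either way.
Count: 2.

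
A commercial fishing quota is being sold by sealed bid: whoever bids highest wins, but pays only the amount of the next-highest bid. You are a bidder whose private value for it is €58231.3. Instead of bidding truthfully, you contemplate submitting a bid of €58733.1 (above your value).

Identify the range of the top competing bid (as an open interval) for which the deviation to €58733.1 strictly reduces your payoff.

(€58231.3, €58733.1)

If the competing bid is below €58231.3, both bids win at the same price — no difference.
If it is above €58733.1, both bids lose — no difference.
If it lies strictly between €58231.3 and €58733.1, bidding your value loses (payoff 0) while bidding €58733.1 wins at a price above your value (payoff negative).
So the deviation strictly hurts on the open interval (€58231.3, €58733.1).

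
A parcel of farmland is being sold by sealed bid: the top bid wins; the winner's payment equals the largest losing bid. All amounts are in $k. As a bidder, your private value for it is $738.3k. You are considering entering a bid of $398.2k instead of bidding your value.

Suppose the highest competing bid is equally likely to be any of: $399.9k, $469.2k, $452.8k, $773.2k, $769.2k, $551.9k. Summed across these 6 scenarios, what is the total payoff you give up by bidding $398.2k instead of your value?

$1079.4k

The deviation costs you only when the competing bid falls strictly between $398.2k and $738.3k; elsewhere both bids give the same outcome.
$399.9k: truthful payoff $338.4k, deviation payoff $0k → loss $338.4k.
$469.2k: truthful payoff $269.1k, deviation payoff $0k → loss $269.1k.
$452.8k: truthful payoff $285.5k, deviation payoff $0k → loss $285.5k.
$773.2k: outcomes coincide → loss $0k.
$769.2k: outcomes coincide → loss $0k.
$551.9k: truthful payoff $186.4k, deviation payoff $0k → loss $186.4k.
Total loss = $338.4k + $269.1k + $285.5k + $186.4k = $1079.4k.
Truthful bidding weakly dominates here: raising your bid can only win items priced above your value, and lowering it can only forfeit items priced below.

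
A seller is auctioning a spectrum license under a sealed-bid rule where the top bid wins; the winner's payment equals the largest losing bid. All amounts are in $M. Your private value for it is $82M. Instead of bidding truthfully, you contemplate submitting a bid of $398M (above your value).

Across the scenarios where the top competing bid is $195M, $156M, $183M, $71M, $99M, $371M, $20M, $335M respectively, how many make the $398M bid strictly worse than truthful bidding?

The deviation hurts exactly when the highest competing bid lies strictly between $82M and $398M — overbidding then wins at a price above your value.
$195M: inside the interval → strictly worse (loss $113M).
$156M: inside the interval → strictly worse (loss $74M).
$183M: inside the interval → strictly worse (loss $101M).
$71M: below both → same outcome either way.
$99M: inside the interval → strictly worse (loss $17M).
$371M: inside the interval → strictly worse (loss $289M).
$20M: below both → same outcome either way.
$335M: inside the interval → strictly worse (loss $253M).
Count: 6.

6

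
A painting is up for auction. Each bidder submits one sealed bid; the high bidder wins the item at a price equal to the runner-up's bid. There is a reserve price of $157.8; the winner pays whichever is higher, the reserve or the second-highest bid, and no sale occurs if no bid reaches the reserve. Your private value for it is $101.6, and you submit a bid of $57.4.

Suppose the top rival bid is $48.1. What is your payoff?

Your bid $57.4 is the highest bid but falls below the reserve $157.8, so the item goes unsold. Payoff $0.

$0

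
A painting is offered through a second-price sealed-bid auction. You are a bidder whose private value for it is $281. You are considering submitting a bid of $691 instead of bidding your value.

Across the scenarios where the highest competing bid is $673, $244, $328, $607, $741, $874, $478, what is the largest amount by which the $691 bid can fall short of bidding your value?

$673: truthful gives $0, deviation gives −$392 → loss $392.
$244: same outcome either way → loss $0.
$328: truthful gives $0, deviation gives −$47 → loss $47.
$607: truthful gives $0, deviation gives −$326 → loss $326.
$741: same outcome either way → loss $0.
$874: same outcome either way → loss $0.
$478: truthful gives $0, deviation gives −$197 → loss $197.
Maximum loss: $392.

$392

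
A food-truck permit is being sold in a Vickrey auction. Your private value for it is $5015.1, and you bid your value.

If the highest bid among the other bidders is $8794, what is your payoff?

$0

Your bid $5015.1 is below the highest competing bid $8794, so you lose.
A losing bidder pays nothing and receives nothing: payoff = $0.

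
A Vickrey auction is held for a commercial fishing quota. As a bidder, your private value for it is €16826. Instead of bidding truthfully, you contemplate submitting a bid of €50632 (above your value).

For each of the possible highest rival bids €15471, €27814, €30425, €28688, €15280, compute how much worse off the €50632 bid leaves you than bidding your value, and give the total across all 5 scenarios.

The deviation costs you only when the competing bid falls strictly between €16826 and €50632; elsewhere both bids give the same outcome.
€15471: outcomes coincide → loss €0.
€27814: truthful payoff €0, deviation payoff −€10988 → loss €10988.
€30425: truthful payoff €0, deviation payoff −€13599 → loss €13599.
€28688: truthful payoff €0, deviation payoff −€11862 → loss €11862.
€15280: outcomes coincide → loss €0.
Total loss = €10988 + €13599 + €11862 = €36449.

€36449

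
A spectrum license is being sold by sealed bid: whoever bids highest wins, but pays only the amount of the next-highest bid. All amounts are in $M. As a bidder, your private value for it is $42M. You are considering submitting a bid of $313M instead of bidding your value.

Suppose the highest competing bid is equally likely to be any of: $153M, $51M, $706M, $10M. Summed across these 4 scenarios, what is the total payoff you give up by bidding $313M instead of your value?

$120M

The deviation costs you only when the competing bid falls strictly between $42M and $313M; elsewhere both bids give the same outcome.
$153M: truthful payoff $0M, deviation payoff −$111M → loss $111M.
$51M: truthful payoff $0M, deviation payoff −$9M → loss $9M.
$706M: outcomes coincide → loss $0M.
$10M: outcomes coincide → loss $0M.
Total loss = $111M + $9M = $120M.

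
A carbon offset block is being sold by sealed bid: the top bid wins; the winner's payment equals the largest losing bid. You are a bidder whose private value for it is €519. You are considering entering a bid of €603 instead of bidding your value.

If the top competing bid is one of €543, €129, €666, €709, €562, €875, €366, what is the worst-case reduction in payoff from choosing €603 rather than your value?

€543: truthful gives €0, deviation gives −€24 → loss €24.
€129: same outcome either way → loss €0.
€666: same outcome either way → loss €0.
€709: same outcome either way → loss €0.
€562: truthful gives €0, deviation gives −€43 → loss €43.
€875: same outcome either way → loss €0.
€366: same outcome either way → loss €0.
Maximum loss: €43.

€43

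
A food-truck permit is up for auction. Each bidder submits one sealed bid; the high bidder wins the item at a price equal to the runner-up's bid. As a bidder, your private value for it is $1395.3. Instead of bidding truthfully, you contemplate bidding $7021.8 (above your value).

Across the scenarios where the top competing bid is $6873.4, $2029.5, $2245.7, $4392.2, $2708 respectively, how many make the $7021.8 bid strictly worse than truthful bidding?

The deviation hurts exactly when the highest competing bid lies strictly between $1395.3 and $7021.8 — overbidding then wins at a price above your value.
$6873.4: inside the interval → strictly worse (loss $5478.1).
$2029.5: inside the interval → strictly worse (loss $634.2).
$2245.7: inside the interval → strictly worse (loss $850.4).
$4392.2: inside the interval → strictly worse (loss $2996.9).
$2708: inside the interval → strictly worse (loss $1312.7).
Count: 5.

5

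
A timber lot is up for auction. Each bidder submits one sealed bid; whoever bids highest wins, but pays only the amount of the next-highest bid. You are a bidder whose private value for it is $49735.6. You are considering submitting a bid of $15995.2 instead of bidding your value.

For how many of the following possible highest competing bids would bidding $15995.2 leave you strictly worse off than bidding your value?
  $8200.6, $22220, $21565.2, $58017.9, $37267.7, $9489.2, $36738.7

4

The deviation hurts exactly when the highest competing bid lies strictly between $15995.2 and $49735.6 — underbidding then forfeits a profitable win.
$8200.6: below both → same outcome either way.
$22220: inside the interval → strictly worse (loss $27515.6).
$21565.2: inside the interval → strictly worse (loss $28170.4).
$58017.9: above both → same outcome either way.
$37267.7: inside the interval → strictly worse (loss $12467.9).
$9489.2: below both → same outcome either way.
$36738.7: inside the interval → strictly worse (loss $12996.9).
Count: 4.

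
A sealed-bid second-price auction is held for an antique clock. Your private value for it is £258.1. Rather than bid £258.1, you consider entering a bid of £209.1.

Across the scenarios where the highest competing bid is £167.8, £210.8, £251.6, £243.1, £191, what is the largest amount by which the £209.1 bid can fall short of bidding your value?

£47.3

£167.8: same outcome either way → loss £0.
£210.8: truthful gives £47.3, deviation gives £0 → loss £47.3.
£251.6: truthful gives £6.5, deviation gives £0 → loss £6.5.
£243.1: truthful gives £15, deviation gives £0 → loss £15.
£191: same outcome either way → loss £0.
Maximum loss: £47.3.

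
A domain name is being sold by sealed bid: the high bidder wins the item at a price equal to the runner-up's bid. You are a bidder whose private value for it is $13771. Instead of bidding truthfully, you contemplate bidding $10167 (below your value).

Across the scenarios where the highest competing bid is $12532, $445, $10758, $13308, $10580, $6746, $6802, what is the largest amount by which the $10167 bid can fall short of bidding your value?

$3191

$12532: truthful gives $1239, deviation gives $0 → loss $1239.
$445: same outcome either way → loss $0.
$10758: truthful gives $3013, deviation gives $0 → loss $3013.
$13308: truthful gives $463, deviation gives $0 → loss $463.
$10580: truthful gives $3191, deviation gives $0 → loss $3191.
$6746: same outcome either way → loss $0.
$6802: same outcome either way → loss $0.
Maximum loss: $3191.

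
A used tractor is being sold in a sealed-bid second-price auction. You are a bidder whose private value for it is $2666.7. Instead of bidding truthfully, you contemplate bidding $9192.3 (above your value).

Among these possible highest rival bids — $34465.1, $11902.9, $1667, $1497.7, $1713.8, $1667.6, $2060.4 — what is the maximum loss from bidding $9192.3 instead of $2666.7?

$34465.1: same outcome either way → loss $0.
$11902.9: same outcome either way → loss $0.
$1667: same outcome either way → loss $0.
$1497.7: same outcome either way → loss $0.
$1713.8: same outcome either way → loss $0.
$1667.6: same outcome either way → loss $0.
$2060.4: same outcome either way → loss $0.
Maximum loss: $0.

$0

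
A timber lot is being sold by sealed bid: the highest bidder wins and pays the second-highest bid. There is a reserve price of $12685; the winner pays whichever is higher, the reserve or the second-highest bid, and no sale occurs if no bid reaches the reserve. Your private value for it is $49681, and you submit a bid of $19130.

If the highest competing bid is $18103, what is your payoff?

Your bid $19130 is the highest and exceeds the reserve.
Price = max(second-highest bid, reserve) = max($18103, $12685) = $18103.
Payoff = $49681 − $18103 = $31578.

$31578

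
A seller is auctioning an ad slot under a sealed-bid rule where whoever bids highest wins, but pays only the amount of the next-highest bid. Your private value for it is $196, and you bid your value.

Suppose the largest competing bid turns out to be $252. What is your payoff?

$0

Your bid $196 is below the highest competing bid $252, so you lose.
A losing bidder pays nothing and receives nothing: payoff = $0.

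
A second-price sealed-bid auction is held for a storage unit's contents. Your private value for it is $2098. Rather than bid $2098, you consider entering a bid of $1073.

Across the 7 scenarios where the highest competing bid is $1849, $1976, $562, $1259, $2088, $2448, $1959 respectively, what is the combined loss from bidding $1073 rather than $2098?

$1359

The deviation costs you only when the competing bid falls strictly between $1073 and $2098; elsewhere both bids give the same outcome.
$1849: truthful payoff $249, deviation payoff $0 → loss $249.
$1976: truthful payoff $122, deviation payoff $0 → loss $122.
$562: outcomes coincide → loss $0.
$1259: truthful payoff $839, deviation payoff $0 → loss $839.
$2088: truthful payoff $10, deviation payoff $0 → loss $10.
$2448: outcomes coincide → loss $0.
$1959: truthful payoff $139, deviation payoff $0 → loss $139.
Total loss = $249 + $122 + $839 + $10 + $139 = $1359.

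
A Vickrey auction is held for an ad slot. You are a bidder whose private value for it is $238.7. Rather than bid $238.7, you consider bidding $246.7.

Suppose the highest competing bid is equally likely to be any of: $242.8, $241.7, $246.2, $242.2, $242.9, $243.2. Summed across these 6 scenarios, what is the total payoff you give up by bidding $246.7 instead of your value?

The deviation costs you only when the competing bid falls strictly between $238.7 and $246.7; elsewhere both bids give the same outcome.
$242.8: truthful payoff $0, deviation payoff −$4.1 → loss $4.1.
$241.7: truthful payoff $0, deviation payoff −$3 → loss $3.
$246.2: truthful payoff $0, deviation payoff −$7.5 → loss $7.5.
$242.2: truthful payoff $0, deviation payoff −$3.5 → loss $3.5.
$242.9: truthful payoff $0, deviation payoff −$4.2 → loss $4.2.
$243.2: truthful payoff $0, deviation payoff −$4.5 → loss $4.5.
Total loss = $4.1 + $3 + $7.5 + $3.5 + $4.2 + $4.5 = $26.8.

$26.8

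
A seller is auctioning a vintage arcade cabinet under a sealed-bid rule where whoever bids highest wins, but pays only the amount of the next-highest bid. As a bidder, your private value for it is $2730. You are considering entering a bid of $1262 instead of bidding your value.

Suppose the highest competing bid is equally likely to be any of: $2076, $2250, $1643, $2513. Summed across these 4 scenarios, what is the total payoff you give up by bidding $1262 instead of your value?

$2438

The deviation costs you only when the competing bid falls strictly between $1262 and $2730; elsewhere both bids give the same outcome.
$2076: truthful payoff $654, deviation payoff $0 → loss $654.
$2250: truthful payoff $480, deviation payoff $0 → loss $480.
$1643: truthful payoff $1087, deviation payoff $0 → loss $1087.
$2513: truthful payoff $217, deviation payoff $0 → loss $217.
Total loss = $654 + $480 + $1087 + $217 = $2438.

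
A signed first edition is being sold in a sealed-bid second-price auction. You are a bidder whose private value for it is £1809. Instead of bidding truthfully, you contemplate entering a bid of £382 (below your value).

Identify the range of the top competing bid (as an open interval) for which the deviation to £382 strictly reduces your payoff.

(£382, £1809)

If the competing bid is below £382, both bids win at the same price — no difference.
If it is above £1809, both bids lose — no difference.
If it lies strictly between £382 and £1809, bidding your value wins at a price below your value (positive payoff) while bidding £382 loses (payoff 0).
So the deviation strictly hurts on the open interval (£382, £1809).
In a second-price auction your bid sets only whether you win, not what you pay, so bidding your true value is weakly dominant.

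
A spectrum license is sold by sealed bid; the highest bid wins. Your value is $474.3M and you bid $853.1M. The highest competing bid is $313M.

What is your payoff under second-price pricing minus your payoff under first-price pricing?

You have the highest bid, so you win under either rule.
Second-price: pay $313M → payoff $161.3M.
First-price: pay your own bid $853.1M → payoff −$378.8M.
Difference = $161.3M − (−$378.8M) = $540.1M.

$540.1M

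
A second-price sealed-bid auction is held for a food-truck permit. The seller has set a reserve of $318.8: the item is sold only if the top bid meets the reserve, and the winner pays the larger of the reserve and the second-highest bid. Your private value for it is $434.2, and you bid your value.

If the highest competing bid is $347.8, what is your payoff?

Your bid $434.2 is the highest and exceeds the reserve.
Price = max(second-highest bid, reserve) = max($347.8, $318.8) = $347.8.
Payoff = $434.2 − $347.8 = $86.4.

$86.4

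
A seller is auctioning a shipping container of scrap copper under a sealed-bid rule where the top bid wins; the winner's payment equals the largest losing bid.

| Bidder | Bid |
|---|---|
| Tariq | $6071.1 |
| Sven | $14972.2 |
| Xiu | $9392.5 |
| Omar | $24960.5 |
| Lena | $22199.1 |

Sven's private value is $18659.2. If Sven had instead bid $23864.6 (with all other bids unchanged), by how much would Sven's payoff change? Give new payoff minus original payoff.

The highest bid among the other bidders is $24960.5; Sven's bid doesn't change that.
Original bid $14972.2: Sven is not highest (top rival bid is $24960.5); payoff $0.
Alternative bid $23864.6: Sven is not highest (top rival bid is $24960.5); payoff $0.
Change in payoff = $0 − ($0) = $0.

$0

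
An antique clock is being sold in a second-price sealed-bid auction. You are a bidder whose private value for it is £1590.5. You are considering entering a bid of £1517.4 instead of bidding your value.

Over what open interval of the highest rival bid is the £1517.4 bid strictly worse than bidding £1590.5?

If the competing bid is below £1517.4, both bids win at the same price — no difference.
If it is above £1590.5, both bids lose — no difference.
If it lies strictly between £1517.4 and £1590.5, bidding your value wins at a price below your value (positive payoff) while bidding £1517.4 loses (payoff 0).
So the deviation strictly hurts on the open interval (£1517.4, £1590.5).
In a second-price auction your bid sets only whether you win, not what you pay, so bidding your true value is weakly dominant.

(£1517.4, £1590.5)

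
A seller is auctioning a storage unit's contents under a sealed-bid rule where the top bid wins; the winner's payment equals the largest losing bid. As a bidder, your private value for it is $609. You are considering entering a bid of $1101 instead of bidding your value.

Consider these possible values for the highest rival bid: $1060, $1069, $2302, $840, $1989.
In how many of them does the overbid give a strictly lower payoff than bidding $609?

The deviation hurts exactly when the highest competing bid lies strictly between $609 and $1101 — overbidding then wins at a price above your value.
$1060: inside the interval → strictly worse (loss $451).
$1069: inside the interval → strictly worse (loss $460).
$2302: above both → same outcome either way.
$840: inside the interval → strictly worse (loss $231).
$1989: above both → same outcome either way.
Count: 3.

3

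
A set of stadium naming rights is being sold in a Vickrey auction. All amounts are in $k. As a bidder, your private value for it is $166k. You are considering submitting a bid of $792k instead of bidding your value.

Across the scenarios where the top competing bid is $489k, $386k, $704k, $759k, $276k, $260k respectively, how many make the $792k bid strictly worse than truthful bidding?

6

The deviation hurts exactly when the highest competing bid lies strictly between $166k and $792k — overbidding then wins at a price above your value.
$489k: inside the interval → strictly worse (loss $323k).
$386k: inside the interval → strictly worse (loss $220k).
$704k: inside the interval → strictly worse (loss $538k).
$759k: inside the interval → strictly worse (loss $593k).
$276k: inside the interval → strictly worse (loss $110k).
$260k: inside the interval → strictly worse (loss $94k).
Count: 6.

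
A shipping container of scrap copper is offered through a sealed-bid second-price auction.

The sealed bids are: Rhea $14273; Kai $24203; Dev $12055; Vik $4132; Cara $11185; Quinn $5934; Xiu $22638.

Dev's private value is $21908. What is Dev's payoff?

$0

Highest bid: Kai at $24203, so Kai wins.
Second-highest bid: Xiu at $22638 — that is the price the winner pays.
Dev did not win, so Dev pays nothing and receives nothing: payoff $0.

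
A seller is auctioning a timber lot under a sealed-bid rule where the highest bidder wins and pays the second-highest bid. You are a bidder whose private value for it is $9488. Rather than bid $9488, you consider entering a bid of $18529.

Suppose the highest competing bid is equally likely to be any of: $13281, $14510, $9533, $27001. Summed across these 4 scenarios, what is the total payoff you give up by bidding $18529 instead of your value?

$8860

The deviation costs you only when the competing bid falls strictly between $9488 and $18529; elsewhere both bids give the same outcome.
$13281: truthful payoff $0, deviation payoff −$3793 → loss $3793.
$14510: truthful payoff $0, deviation payoff −$5022 → loss $5022.
$9533: truthful payoff $0, deviation payoff −$45 → loss $45.
$27001: outcomes coincide → loss $0.
Total loss = $3793 + $5022 + $45 = $8860.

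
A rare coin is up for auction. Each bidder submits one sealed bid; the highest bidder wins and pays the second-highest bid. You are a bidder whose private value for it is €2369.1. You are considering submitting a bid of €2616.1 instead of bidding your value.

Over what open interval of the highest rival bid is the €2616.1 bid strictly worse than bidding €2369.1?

(€2369.1, €2616.1)

If the competing bid is below €2369.1, both bids win at the same price — no difference.
If it is above €2616.1, both bids lose — no difference.
If it lies strictly between €2369.1 and €2616.1, bidding your value loses (payoff 0) while bidding €2616.1 wins at a price above your value (payoff negative).
So the deviation strictly hurts on the open interval (€2369.1, €2616.1).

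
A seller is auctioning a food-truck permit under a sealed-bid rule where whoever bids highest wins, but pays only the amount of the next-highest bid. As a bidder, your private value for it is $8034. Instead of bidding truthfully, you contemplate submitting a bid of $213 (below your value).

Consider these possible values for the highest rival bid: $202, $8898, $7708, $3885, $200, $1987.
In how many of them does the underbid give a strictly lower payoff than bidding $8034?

The deviation hurts exactly when the highest competing bid lies strictly between $213 and $8034 — underbidding then forfeits a profitable win.
$202: below both → same outcome either way.
$8898: above both → same outcome either way.
$7708: inside the interval → strictly worse (loss $326).
$3885: inside the interval → strictly worse (loss $4149).
$200: below both → same outcome either way.
$1987: inside the interval → strictly worse (loss $6047).
Count: 3.

3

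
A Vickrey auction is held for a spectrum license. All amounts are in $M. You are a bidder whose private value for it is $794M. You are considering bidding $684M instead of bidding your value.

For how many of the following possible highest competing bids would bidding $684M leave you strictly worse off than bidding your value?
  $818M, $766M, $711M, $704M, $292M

The deviation hurts exactly when the highest competing bid lies strictly between $684M and $794M — underbidding then forfeits a profitable win.
$818M: above both → same outcome either way.
$766M: inside the interval → strictly worse (loss $28M).
$711M: inside the interval → strictly worse (loss $83M).
$704M: inside the interval → strictly worse (loss $90M).
$292M: below both → same outcome either way.
Count: 3.

3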